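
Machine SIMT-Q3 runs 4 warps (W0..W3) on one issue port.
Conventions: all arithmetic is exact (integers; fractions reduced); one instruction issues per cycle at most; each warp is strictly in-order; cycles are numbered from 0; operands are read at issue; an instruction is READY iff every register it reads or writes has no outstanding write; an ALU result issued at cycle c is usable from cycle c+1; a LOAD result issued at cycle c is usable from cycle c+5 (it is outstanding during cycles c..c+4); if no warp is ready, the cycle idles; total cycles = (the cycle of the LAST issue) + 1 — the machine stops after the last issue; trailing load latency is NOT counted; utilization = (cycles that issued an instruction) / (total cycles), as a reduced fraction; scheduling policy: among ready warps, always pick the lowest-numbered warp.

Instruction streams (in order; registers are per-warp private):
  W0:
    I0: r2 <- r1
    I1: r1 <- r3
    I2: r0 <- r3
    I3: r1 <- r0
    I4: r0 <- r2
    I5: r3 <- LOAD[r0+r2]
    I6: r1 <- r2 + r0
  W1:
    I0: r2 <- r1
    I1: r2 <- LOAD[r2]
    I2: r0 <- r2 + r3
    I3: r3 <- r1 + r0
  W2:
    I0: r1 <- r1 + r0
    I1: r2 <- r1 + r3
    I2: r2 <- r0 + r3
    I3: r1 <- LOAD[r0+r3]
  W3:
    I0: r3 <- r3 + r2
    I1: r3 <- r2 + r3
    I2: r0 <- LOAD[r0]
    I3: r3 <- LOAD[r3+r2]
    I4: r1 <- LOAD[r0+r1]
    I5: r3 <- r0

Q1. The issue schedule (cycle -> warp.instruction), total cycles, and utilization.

cycle 0: W0.I0
cycle 1: W0.I1
cycle 2: W0.I2
cycle 3: W0.I3
cycle 4: W0.I4
cycle 5: W0.I5
cycle 6: W0.I6
cycle 7: W1.I0
cycle 8: W1.I1
cycle 9: W2.I0
cycle 10: W2.I1
cycle 11: W2.I2
cycle 12: W2.I3
cycle 13: W1.I2
cycle 14: W1.I3
cycle 15: W3.I0
cycle 16: W3.I1
cycle 17: W3.I2
cycle 18: W3.I3
cycle 19: idle
cycle 20: idle
cycle 21: idle
cycle 22: W3.I4
cycle 23: W3.I5

Answer: 24 cycles, utilization 7/8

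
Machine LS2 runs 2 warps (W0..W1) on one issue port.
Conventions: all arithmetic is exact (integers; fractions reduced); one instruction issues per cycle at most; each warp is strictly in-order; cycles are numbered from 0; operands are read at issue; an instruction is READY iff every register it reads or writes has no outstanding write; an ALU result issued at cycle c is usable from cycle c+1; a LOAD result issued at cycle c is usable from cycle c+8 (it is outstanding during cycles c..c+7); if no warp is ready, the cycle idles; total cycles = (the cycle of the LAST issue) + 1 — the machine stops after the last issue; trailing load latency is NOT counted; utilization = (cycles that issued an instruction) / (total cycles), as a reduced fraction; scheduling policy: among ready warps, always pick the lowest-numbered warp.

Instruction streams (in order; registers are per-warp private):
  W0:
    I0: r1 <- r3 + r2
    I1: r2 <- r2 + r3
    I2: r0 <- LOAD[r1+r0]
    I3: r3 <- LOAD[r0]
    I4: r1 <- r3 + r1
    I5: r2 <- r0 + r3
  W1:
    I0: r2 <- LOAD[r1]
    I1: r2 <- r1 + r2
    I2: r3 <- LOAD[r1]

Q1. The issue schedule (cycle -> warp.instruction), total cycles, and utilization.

cycle 0: W0.I0
cycle 1: W0.I1
cycle 2: W0.I2
cycle 3: W1.I0
cycle 4: idle
cycle 5: idle
cycle 6: idle
cycle 7: idle
cycle 8: idle
cycle 9: idle
cycle 10: W0.I3
cycle 11: W1.I1
cycle 12: W1.I2
cycle 13: idle
cycle 14: idle
cycle 15: idle
cycle 16: idle
cycle 17: idle
cycle 18: W0.I4
cycle 19: W0.I5

Answer: 20 cycles, utilization 9/20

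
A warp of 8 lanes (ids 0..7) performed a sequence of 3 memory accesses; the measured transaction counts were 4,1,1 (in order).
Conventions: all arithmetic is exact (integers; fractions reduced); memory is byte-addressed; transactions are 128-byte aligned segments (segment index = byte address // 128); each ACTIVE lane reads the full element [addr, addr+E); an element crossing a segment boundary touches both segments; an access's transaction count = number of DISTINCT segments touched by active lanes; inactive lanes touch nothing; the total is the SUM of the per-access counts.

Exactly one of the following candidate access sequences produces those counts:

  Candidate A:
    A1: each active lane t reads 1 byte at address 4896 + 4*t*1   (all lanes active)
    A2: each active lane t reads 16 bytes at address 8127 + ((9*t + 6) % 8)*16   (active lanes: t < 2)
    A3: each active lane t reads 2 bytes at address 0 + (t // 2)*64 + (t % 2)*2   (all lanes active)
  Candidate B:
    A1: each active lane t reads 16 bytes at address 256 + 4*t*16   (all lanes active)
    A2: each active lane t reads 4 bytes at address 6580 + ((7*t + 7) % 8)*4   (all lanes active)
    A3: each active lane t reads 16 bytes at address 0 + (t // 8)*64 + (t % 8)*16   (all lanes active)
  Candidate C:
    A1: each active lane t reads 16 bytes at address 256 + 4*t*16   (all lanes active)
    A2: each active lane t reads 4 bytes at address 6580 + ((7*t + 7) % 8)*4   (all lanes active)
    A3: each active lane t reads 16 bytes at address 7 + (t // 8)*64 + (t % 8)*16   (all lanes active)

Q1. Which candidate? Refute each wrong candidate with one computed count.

A: A1 gives 1 transaction, not 4
C: A3 gives 2 transactions, not 1
B: all counts match (4,1,1)

Answer: B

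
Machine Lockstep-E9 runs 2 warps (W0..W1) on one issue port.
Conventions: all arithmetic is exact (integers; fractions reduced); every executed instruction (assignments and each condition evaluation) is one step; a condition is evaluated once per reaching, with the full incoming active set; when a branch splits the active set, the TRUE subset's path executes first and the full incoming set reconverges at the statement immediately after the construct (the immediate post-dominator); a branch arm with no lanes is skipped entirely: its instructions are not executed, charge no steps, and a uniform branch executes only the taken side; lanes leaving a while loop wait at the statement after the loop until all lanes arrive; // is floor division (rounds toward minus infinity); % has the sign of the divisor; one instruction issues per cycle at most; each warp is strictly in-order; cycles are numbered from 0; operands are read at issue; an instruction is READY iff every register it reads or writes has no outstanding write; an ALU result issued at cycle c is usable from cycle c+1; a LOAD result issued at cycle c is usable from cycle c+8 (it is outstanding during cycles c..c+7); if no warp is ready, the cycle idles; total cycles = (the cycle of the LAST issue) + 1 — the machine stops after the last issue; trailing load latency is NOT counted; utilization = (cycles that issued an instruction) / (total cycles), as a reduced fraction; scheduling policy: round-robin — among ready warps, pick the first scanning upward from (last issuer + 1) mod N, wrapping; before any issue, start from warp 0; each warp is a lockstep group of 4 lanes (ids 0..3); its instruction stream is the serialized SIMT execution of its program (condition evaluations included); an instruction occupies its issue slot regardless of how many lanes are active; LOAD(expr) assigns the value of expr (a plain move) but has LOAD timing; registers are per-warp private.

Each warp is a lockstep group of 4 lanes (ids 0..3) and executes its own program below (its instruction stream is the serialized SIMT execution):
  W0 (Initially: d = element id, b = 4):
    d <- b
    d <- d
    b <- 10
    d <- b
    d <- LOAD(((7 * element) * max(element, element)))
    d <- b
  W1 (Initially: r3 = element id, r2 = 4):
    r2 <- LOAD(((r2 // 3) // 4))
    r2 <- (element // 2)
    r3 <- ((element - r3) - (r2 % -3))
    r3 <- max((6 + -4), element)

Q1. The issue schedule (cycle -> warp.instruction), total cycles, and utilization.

cycle 0: W0.I0
cycle 1: W1.I0
cycle 2: W0.I1
cycle 3: W0.I2
cycle 4: W0.I3
cycle 5: W0.I4
cycle 6: idle
cycle 7: idle
cycle 8: idle
cycle 9: W1.I1
cycle 10: W1.I2
cycle 11: W1.I3
cycle 12: idle
cycle 13: W0.I5

Answer: 14 cycles, utilization 5/7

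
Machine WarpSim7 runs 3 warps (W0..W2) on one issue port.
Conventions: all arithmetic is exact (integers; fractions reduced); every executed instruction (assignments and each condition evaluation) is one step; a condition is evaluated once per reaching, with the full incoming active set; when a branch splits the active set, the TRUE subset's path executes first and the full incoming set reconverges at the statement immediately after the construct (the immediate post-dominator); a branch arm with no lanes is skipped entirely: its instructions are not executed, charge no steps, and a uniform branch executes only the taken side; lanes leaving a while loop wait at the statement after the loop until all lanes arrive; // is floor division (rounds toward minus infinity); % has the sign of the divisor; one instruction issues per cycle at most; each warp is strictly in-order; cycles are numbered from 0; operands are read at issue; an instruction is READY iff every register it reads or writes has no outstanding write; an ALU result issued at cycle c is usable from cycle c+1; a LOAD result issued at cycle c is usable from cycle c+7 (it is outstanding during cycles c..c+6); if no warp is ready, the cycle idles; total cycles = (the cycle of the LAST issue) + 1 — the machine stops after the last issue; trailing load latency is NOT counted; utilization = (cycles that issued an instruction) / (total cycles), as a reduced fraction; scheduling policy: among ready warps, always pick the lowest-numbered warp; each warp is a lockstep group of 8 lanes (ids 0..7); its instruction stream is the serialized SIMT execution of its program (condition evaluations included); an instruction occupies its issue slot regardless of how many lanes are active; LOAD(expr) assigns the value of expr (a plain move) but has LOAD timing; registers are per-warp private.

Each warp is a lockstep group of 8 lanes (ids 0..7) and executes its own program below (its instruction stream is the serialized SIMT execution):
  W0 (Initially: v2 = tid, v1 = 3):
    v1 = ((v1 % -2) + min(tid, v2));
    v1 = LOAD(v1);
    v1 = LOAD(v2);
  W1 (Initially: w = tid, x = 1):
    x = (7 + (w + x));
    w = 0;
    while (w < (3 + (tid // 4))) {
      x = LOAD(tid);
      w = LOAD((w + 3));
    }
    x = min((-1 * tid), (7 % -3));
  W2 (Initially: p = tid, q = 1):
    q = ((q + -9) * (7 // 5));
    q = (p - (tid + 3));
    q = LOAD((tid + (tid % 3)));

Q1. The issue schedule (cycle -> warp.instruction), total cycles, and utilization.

cycle 0: W0.I0
cycle 1: W0.I1
cycle 2: W1.I0
cycle 3: W1.I1
cycle 4: W1.I2
cycle 5: W1.I3
cycle 6: W1.I4
cycle 7: W2.I0
cycle 8: W0.I2
cycle 9: W2.I1
cycle 10: W2.I2
cycle 11: idle
cycle 12: idle
cycle 13: W1.I5
cycle 14: W1.I6
cycle 15: W1.I7
cycle 16: idle
cycle 17: idle
cycle 18: idle
cycle 19: idle
cycle 20: idle
cycle 21: idle
cycle 22: W1.I8
cycle 23: W1.I9

Answer: 24 cycles, utilization 2/3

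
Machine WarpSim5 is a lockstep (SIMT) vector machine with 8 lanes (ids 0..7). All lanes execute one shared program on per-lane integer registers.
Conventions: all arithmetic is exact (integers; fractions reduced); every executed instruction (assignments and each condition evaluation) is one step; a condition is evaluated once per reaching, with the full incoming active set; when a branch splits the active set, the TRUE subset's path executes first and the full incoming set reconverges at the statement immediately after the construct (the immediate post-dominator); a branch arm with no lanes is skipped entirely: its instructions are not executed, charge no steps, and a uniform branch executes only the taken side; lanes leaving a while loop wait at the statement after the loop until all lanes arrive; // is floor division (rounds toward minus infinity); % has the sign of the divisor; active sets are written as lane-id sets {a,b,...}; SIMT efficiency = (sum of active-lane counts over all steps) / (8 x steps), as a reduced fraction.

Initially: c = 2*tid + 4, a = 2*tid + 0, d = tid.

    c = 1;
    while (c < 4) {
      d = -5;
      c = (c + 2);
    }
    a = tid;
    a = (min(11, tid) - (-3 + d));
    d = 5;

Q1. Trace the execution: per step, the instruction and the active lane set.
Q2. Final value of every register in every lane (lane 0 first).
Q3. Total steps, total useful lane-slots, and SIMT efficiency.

step 0: c <- 1                       {0,1,2,3,4,5,6,7}
step 1: eval (c < 4)                 {0,1,2,3,4,5,6,7}
step 2: d <- -5                      {0,1,2,3,4,5,6,7}
step 3: c <- (c + 2)                 {0,1,2,3,4,5,6,7}
step 4: eval (c < 4)                 {0,1,2,3,4,5,6,7}
step 5: d <- -5                      {0,1,2,3,4,5,6,7}
step 6: c <- (c + 2)                 {0,1,2,3,4,5,6,7}
step 7: eval (c < 4)                 {0,1,2,3,4,5,6,7}
step 8: a <- tid                     {0,1,2,3,4,5,6,7}
step 9: a <- (min(11, tid) - (-3 + d)) {0,1,2,3,4,5,6,7}
step 10: d <- 5                       {0,1,2,3,4,5,6,7}

Answer: 11 steps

c: 5,5,5,5,5,5,5,5
a: 8,9,10,11,12,13,14,15
d: 5,5,5,5,5,5,5,5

steps = 11; useful = 88; efficiency = 88/88 = 1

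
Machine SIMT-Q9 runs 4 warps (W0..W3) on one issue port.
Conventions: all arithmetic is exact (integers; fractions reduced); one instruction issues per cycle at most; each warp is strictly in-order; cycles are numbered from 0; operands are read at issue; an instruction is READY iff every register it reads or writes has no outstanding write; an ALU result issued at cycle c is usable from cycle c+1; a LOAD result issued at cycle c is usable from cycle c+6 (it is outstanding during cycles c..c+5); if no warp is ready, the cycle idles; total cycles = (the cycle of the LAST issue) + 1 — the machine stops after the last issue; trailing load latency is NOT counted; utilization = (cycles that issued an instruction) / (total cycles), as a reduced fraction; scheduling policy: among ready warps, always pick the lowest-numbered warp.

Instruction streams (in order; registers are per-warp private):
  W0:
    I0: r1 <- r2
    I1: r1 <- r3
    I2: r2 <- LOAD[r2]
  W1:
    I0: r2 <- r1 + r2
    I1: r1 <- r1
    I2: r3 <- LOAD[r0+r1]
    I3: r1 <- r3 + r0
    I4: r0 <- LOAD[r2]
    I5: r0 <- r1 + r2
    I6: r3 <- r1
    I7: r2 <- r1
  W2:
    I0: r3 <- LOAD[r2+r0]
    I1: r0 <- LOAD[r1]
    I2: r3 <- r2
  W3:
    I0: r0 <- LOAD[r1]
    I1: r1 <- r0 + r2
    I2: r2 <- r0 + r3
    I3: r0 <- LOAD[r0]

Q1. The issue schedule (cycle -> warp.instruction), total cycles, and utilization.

cycle 0: W0.I0
cycle 1: W0.I1
cycle 2: W0.I2
cycle 3: W1.I0
cycle 4: W1.I1
cycle 5: W1.I2
cycle 6: W2.I0
cycle 7: W2.I1
cycle 8: W3.I0
cycle 9: idle
cycle 10: idle
cycle 11: W1.I3
cycle 12: W1.I4
cycle 13: W2.I2
cycle 14: W3.I1
cycle 15: W3.I2
cycle 16: W3.I3
cycle 17: idle
cycle 18: W1.I5
cycle 19: W1.I6
cycle 20: W1.I7

Answer: 21 cycles, utilization 6/7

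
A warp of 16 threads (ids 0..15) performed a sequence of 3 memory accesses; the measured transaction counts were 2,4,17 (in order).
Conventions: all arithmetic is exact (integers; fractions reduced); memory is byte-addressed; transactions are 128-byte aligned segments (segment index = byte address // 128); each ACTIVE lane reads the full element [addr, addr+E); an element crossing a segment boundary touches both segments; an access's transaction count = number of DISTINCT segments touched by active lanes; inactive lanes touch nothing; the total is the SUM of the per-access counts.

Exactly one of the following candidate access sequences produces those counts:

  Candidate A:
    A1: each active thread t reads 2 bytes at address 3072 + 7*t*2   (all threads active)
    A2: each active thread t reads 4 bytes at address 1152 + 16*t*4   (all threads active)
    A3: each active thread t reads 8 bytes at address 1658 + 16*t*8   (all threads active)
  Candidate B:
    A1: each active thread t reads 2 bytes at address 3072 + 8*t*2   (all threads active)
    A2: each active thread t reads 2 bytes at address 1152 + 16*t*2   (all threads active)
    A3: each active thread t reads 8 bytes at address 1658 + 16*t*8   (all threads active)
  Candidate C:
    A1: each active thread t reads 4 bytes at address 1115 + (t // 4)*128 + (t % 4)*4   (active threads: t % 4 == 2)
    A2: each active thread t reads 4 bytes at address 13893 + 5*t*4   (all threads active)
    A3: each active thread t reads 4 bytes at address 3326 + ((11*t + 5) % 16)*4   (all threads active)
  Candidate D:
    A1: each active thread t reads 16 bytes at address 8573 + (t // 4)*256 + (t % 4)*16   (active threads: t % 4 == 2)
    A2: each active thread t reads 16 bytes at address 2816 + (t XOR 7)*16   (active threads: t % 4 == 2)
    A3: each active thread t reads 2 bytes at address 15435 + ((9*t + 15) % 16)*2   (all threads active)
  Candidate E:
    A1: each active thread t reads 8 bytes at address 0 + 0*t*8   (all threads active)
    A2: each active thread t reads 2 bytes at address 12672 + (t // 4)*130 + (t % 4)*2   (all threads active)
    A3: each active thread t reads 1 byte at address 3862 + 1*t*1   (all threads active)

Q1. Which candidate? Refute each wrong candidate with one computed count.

A: A2 gives 8 transactions, not 4
C: A1 gives 4 transactions, not 2
D: A1 gives 4 transactions, not 2
E: A1 gives 1 transaction, not 2
B: all counts match (2,4,17)

Answer: B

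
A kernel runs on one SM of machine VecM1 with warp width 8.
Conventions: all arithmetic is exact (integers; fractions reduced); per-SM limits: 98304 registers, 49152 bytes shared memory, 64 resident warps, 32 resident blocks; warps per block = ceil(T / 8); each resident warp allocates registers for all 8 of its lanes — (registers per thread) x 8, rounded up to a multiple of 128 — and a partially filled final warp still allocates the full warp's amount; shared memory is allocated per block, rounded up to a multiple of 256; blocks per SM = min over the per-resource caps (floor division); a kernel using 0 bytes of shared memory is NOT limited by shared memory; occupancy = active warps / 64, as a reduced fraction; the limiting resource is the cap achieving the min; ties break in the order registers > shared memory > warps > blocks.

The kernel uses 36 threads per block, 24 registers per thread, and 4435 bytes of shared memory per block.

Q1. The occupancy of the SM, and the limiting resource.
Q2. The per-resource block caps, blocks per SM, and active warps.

Answer: occupancy 25/32, limited by shared memory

registers: 76 blocks
shared memory: 10 blocks
warps: 12 blocks
blocks: 32 blocks

Answer: 10 blocks, 50 active warps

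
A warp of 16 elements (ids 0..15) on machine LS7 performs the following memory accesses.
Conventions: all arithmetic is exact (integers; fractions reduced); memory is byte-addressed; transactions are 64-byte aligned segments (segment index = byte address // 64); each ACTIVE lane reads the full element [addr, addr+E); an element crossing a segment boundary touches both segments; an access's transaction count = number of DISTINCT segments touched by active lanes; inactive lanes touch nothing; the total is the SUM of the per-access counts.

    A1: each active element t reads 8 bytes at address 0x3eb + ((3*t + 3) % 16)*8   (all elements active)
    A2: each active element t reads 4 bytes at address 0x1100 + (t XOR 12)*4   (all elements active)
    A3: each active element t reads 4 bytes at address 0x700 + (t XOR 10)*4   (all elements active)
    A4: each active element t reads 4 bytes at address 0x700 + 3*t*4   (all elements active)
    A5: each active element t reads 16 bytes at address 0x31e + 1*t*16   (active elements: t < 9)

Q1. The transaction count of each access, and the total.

A1: 3 transactions
A2: 1 transaction
A3: 1 transaction
A4: 3 transactions
A5: 3 transactions

Answer: 3,1,1,3,3; total 11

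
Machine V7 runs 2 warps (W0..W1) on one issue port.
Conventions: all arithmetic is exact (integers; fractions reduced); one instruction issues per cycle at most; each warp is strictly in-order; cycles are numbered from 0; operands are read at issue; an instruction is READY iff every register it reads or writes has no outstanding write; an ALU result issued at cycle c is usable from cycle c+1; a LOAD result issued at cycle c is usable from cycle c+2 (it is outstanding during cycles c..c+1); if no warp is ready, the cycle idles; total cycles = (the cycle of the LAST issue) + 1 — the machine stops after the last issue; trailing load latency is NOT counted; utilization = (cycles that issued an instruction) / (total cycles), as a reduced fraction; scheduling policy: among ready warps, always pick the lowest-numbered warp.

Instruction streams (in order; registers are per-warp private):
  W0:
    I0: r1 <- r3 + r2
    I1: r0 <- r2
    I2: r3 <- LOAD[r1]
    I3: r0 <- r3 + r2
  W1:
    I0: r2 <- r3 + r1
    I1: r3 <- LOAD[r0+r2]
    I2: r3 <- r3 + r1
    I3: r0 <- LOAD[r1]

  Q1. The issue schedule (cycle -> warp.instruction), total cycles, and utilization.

cycle 0: W0.I0
cycle 1: W0.I1
cycle 2: W0.I2
cycle 3: W1.I0
cycle 4: W0.I3
cycle 5: W1.I1
cycle 6: idle
cycle 7: W1.I2
cycle 8: W1.I3

Answer: 9 cycles, utilization 8/9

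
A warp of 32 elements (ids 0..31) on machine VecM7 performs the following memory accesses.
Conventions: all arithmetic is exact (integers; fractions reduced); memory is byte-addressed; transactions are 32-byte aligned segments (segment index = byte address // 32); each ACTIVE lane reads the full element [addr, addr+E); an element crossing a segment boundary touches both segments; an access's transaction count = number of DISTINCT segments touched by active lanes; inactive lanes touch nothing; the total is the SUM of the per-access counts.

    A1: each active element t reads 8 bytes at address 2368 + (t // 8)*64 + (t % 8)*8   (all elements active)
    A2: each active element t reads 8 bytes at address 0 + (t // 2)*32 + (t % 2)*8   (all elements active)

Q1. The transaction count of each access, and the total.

A1: 8 transactions
A2: 16 transactions

Answer: 8,16; total 24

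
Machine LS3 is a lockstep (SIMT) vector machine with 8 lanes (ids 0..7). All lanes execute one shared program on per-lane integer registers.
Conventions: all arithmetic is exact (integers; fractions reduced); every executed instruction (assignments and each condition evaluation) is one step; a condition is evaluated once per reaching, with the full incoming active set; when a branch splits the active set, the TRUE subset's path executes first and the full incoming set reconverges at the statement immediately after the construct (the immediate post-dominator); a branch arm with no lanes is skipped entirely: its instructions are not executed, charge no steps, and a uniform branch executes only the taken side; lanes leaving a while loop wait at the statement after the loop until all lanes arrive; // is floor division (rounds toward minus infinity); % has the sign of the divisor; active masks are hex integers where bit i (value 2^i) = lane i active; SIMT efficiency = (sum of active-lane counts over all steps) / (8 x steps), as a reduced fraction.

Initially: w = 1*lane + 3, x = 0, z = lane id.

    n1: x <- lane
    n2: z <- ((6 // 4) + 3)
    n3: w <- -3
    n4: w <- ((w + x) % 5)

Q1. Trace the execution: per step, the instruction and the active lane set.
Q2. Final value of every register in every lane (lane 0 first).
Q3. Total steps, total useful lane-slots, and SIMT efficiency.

step 0: x <- lane                    0xff
step 1: z <- ((6 // 4) + 3)          0xff
step 2: w <- -3                      0xff
step 3: w <- ((w + x) % 5)           0xff

Answer: 4 steps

w: 2,3,4,0,1,2,3,4
x: 0,1,2,3,4,5,6,7
z: 4,4,4,4,4,4,4,4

steps = 4; useful = 32; efficiency = 32/32 = 1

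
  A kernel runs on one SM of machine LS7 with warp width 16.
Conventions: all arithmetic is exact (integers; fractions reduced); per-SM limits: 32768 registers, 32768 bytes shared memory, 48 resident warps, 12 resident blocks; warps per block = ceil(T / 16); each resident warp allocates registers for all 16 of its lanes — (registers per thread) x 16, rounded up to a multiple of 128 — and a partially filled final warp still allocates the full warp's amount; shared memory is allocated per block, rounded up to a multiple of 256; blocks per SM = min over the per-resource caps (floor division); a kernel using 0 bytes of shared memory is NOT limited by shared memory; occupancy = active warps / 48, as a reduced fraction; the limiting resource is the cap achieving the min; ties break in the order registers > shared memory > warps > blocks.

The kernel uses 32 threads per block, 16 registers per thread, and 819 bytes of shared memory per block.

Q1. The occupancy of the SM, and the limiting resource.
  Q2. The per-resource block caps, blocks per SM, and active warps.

Answer: occupancy 1/2, limited by blocks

registers: 64 blocks
shared memory: 32 blocks
warps: 24 blocks
blocks: 12 blocks

Answer: 12 blocks, 24 active warps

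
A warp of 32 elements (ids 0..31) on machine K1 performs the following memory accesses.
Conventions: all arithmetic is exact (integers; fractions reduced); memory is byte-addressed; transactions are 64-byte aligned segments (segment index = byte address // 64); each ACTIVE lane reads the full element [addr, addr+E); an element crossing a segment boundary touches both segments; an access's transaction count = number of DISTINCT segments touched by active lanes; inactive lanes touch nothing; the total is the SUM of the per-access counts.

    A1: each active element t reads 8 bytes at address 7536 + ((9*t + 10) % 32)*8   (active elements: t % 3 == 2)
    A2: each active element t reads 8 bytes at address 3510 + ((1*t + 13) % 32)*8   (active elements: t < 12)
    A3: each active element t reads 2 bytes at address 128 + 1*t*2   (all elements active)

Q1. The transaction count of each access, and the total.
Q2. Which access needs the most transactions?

A1: 4 transactions
A2: 2 transactions
A3: 1 transaction

Answer: 4,2,1; total 7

Answer: A1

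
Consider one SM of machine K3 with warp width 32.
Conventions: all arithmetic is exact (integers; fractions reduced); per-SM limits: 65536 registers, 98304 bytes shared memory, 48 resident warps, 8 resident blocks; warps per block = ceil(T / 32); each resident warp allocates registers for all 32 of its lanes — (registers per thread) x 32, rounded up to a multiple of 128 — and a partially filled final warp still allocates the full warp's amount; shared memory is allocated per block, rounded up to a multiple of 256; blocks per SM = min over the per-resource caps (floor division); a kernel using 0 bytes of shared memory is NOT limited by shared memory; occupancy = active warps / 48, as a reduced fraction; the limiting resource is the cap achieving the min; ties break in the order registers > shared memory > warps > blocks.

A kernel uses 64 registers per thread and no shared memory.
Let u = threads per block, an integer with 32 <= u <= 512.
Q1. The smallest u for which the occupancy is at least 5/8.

Answer: u = 97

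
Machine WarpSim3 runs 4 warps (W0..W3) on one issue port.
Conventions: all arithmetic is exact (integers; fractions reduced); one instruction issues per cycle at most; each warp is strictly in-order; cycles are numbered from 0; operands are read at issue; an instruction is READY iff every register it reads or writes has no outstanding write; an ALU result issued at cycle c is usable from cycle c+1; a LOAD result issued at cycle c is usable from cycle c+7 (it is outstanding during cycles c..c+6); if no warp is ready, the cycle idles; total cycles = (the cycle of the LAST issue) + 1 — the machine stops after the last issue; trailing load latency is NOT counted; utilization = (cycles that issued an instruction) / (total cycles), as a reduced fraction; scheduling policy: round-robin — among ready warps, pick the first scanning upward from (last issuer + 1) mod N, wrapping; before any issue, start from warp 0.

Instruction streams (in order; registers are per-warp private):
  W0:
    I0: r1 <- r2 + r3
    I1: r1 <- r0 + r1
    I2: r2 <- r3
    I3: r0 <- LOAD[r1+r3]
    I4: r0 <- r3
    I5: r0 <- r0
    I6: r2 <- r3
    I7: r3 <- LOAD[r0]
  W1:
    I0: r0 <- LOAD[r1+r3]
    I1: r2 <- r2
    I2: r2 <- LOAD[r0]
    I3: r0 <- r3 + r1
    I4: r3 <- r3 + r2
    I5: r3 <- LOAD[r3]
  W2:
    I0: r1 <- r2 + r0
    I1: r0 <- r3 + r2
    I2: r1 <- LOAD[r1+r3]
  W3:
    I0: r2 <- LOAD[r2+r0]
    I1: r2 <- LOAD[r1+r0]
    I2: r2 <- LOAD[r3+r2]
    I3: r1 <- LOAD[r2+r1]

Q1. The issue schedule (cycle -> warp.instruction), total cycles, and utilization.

cycle 0: W0.I0
cycle 1: W1.I0
cycle 2: W2.I0
cycle 3: W3.I0
cycle 4: W0.I1
cycle 5: W1.I1
cycle 6: W2.I1
cycle 7: W0.I2
cycle 8: W1.I2
cycle 9: W2.I2
cycle 10: W3.I1
cycle 11: W0.I3
cycle 12: W1.I3
cycle 13: idle
cycle 14: idle
cycle 15: W1.I4
cycle 16: W1.I5
cycle 17: W3.I2
cycle 18: W0.I4
cycle 19: W0.I5
cycle 20: W0.I6
cycle 21: W0.I7
cycle 22: idle
cycle 23: idle
cycle 24: W3.I3

Answer: 25 cycles, utilization 21/25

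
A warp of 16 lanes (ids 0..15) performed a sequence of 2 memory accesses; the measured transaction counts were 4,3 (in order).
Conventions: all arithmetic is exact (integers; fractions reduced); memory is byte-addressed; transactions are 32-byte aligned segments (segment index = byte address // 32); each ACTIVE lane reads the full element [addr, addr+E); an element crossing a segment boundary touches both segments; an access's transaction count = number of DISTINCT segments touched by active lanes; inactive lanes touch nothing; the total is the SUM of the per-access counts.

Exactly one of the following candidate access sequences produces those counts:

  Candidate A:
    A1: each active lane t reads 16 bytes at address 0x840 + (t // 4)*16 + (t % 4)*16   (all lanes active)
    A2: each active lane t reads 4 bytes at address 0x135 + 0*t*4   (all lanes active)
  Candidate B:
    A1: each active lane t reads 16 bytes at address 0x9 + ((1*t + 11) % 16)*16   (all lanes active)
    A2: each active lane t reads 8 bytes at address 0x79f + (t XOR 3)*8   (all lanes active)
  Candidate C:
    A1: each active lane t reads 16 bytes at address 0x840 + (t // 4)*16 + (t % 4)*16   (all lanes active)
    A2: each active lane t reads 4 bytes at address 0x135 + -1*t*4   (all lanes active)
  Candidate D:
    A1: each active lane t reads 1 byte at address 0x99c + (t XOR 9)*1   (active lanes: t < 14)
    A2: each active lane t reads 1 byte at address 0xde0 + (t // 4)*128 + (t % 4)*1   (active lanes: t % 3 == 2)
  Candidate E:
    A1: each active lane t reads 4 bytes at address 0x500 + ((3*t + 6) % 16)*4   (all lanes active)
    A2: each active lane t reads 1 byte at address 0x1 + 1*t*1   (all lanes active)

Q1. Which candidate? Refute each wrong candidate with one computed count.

A: A2 gives 1 transaction, not 3
B: A1 gives 9 transactions, not 4
D: A1 gives 2 transactions, not 4
E: A1 gives 2 transactions, not 4
C: all counts match (4,3)

Answer: C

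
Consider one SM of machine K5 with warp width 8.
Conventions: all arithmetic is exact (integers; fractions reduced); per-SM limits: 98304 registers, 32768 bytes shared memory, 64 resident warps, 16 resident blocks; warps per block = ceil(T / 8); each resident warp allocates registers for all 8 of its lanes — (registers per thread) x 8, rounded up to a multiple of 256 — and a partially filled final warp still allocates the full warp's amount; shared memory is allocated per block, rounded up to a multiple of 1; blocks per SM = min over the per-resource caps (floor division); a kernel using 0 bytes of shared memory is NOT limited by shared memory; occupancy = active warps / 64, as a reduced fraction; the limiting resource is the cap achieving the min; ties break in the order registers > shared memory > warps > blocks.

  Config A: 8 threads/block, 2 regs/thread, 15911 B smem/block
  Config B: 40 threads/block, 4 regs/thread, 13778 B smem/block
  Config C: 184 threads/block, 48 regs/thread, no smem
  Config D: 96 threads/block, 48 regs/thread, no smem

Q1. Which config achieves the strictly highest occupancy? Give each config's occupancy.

occupancies: A 1/32, B 5/32, C 23/32, D 15/16

Answer: D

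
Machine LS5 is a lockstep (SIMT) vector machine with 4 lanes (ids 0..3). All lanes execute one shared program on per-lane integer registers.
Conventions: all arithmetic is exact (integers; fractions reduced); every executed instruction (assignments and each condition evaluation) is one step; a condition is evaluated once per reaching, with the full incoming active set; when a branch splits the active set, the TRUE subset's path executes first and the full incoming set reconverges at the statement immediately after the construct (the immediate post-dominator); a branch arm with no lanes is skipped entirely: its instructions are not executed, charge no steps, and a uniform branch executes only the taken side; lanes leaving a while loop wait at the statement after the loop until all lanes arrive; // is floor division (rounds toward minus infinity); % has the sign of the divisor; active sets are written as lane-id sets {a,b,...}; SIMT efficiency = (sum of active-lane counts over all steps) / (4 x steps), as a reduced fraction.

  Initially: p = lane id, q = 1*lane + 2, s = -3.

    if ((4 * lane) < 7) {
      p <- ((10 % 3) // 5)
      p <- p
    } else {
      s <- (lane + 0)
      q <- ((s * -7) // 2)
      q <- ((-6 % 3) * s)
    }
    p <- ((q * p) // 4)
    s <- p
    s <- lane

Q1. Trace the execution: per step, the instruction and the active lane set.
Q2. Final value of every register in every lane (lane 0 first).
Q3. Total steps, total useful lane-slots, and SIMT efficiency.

step 0: eval ((4 * lane) < 7)        {0,1,2,3}
step 1: p <- ((10 % 3) // 5)         {0,1}
step 2: p <- p                       {0,1}
step 3: s <- (lane + 0)              {2,3}
step 4: q <- ((s * -7) // 2)         {2,3}
step 5: q <- ((-6 % 3) * s)          {2,3}
step 6: p <- ((q * p) // 4)          {0,1,2,3}
step 7: s <- p                       {0,1,2,3}
step 8: s <- lane                    {0,1,2,3}

Answer: 9 steps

p: 0,0,0,0
q: 2,3,0,0
s: 0,1,2,3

steps = 9; useful = 26; efficiency = 26/36 = 13/18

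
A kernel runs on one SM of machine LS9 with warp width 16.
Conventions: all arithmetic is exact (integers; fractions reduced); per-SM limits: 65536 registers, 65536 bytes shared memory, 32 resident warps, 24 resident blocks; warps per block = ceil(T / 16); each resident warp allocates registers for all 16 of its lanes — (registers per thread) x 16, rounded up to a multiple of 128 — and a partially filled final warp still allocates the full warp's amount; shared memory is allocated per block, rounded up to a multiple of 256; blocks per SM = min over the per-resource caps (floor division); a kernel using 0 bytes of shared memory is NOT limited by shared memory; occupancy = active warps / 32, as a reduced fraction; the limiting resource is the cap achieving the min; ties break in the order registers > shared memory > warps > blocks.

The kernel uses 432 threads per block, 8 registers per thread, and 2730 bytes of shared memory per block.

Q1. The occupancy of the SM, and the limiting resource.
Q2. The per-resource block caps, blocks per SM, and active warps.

Answer: occupancy 27/32, limited by warps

registers: 18 blocks
shared memory: 23 blocks
warps: 1 block
blocks: 24 blocks

Answer: 1 block, 27 active warps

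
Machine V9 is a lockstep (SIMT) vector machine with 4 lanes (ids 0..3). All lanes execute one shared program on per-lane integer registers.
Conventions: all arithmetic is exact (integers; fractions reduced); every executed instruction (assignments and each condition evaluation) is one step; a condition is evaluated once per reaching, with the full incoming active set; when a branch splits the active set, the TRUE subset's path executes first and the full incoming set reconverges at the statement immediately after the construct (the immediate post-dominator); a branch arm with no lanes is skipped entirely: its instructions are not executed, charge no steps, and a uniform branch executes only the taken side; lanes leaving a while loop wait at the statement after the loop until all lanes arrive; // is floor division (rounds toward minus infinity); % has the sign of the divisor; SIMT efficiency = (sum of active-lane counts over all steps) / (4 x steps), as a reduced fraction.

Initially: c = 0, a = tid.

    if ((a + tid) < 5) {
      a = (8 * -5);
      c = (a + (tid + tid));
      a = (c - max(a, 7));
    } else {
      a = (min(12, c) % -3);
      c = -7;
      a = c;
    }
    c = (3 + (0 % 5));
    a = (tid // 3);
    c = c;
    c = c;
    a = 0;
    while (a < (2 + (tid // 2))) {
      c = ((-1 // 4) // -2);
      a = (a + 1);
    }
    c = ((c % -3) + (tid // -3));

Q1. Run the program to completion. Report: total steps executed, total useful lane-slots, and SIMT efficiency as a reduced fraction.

Answer: 23 steps, 74 useful, 37/46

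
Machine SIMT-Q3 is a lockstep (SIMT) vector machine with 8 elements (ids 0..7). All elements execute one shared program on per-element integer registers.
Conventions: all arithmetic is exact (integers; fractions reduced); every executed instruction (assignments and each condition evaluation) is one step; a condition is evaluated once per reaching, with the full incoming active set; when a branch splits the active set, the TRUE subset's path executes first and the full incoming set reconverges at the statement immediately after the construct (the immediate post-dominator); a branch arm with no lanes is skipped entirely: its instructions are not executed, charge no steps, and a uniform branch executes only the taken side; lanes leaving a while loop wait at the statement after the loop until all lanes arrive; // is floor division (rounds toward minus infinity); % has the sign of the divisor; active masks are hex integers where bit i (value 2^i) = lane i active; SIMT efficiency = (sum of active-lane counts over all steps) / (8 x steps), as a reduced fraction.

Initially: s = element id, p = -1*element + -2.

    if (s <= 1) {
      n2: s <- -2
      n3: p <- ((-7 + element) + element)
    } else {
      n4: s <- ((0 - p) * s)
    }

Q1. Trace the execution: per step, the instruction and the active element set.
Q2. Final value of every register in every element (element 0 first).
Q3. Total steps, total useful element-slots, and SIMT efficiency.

step 0: eval (s <= 1)                0xff
step 1: s <- -2                      0x03
step 2: p <- ((-7 + element) + element) 0x03
step 3: s <- ((0 - p) * s)           0xfc

Answer: 4 steps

s: -2,-2,8,15,24,35,48,63
p: -7,-5,-4,-5,-6,-7,-8,-9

steps = 4; useful = 18; efficiency = 18/32 = 9/16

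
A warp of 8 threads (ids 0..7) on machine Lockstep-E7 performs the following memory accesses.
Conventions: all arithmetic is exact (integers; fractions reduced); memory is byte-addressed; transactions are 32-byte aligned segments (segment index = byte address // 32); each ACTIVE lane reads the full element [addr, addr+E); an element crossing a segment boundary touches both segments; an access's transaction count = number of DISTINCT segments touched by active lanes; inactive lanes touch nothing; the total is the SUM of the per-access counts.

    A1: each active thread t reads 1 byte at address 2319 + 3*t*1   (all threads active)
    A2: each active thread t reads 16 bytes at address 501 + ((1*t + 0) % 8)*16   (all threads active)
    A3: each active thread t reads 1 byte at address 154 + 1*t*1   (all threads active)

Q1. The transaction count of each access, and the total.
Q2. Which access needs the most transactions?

A1: 2 transactions
A2: 5 transactions
A3: 2 transactions

Answer: 2,5,2; total 9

Answer: A2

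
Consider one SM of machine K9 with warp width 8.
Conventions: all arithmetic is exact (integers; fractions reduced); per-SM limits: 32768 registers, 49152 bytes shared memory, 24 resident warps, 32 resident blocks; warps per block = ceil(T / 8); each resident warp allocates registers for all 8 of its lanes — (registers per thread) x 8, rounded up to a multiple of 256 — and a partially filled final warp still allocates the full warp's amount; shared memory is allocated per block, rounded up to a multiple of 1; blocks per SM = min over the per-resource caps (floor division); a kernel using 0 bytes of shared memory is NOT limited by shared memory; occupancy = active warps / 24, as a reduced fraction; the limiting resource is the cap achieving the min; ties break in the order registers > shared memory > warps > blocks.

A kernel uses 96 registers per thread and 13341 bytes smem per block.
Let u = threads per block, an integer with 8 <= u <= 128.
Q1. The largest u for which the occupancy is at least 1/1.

Answer: u = 96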